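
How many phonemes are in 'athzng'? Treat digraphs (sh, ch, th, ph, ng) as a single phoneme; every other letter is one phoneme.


Parsing 'athzng' greedily, digraphs first:
  'a' -> vowel phoneme (phonemes so far: 1)
  'th' -> digraph (1 consonant phoneme) (phonemes so far: 2)
  'z' -> consonant phoneme (phonemes so far: 3)
  'ng' -> digraph (1 consonant phoneme) (phonemes so far: 4)
Total phonemes: 4

4


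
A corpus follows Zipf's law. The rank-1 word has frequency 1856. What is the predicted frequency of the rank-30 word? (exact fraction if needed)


Zipf's law: freq(rank) = f1 / rank
f1 = 1856, rank = 30
freq = 1856 / 30
GCD(1856, 30) = 2
Simplified: 928/15

928/15


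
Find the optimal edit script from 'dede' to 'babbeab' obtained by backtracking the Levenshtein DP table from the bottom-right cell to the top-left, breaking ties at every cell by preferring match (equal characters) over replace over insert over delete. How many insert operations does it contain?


Edit distance = 6. Backtracking from cell (4, 7) with preference match > replace > insert > delete,
then listing the resulting alignment 'dede' -> 'babbeab' left to right:
  Step 1: insert 'b' [insertion #1]
  Step 2: insert 'a' [insertion #2]
  Step 3: insert 'b' [insertion #3]
  Step 4: replace d->b
  Step 5: keep 'e'
  Step 6: replace d->a
  Step 7: replace e->b
Total insertions: 3

3


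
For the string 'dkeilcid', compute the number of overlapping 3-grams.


String 'dkeilcid' has length L = 8.
Number of overlapping n-grams = L - n + 1
Substituting: 8 - 3 + 1 = 6

6


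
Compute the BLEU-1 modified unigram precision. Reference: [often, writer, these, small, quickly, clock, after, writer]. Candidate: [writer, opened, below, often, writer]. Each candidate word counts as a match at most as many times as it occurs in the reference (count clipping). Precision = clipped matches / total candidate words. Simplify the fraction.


Reference word counts: {'after': 1, 'clock': 1, 'often': 1, 'quickly': 1, 'small': 1, 'these': 1, 'writer': 2}
Checking each candidate word (with clipping):
  'writer' -> in reference (ref count 2, used 1/2) -> match (matches: 1)
  'opened' -> not in reference -> no match (matches: 1)
  'below' -> not in reference -> no match (matches: 1)
  'often' -> in reference (ref count 1, used 1/1) -> match (matches: 2)
  'writer' -> in reference (ref count 2, used 2/2) -> match (matches: 3)
Clipped matches: 3, Candidate length: 5
Precision = 3/5

3/5


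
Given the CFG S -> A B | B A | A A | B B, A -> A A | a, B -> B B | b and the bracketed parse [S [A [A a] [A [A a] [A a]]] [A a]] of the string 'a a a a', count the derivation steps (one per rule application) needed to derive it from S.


Every bracketed nonterminal node [X ...] in the tree is produced by exactly one rule application.
Reading the tree off as a leftmost derivation:
  Step 1: S  =>  A A   (applied S -> A A)
  Step 2: A A  =>  A A A   (applied A -> A A)
  Step 3: A A A  =>  a A A   (applied A -> a)
  Step 4: a A A  =>  a A A A   (applied A -> A A)
  Step 5: a A A A  =>  a a A A   (applied A -> a)
  Step 6: a a A A  =>  a a a A   (applied A -> a)
  Step 7: a a a A  =>  a a a a   (applied A -> a)
Final yield: a a a a
Total rewrite steps: 7

7


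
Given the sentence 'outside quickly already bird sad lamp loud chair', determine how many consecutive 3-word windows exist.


Word trigrams from [8] words:
  Trigram 1: (outside quickly already)
  Trigram 2: (quickly already bird)
  Trigram 3: (already bird sad)
  Trigram 4: (bird sad lamp)
  Trigram 5: (sad lamp loud)
  Trigram 6: (lamp loud chair)
Total word trigrams: 8 - 2 = 6

6


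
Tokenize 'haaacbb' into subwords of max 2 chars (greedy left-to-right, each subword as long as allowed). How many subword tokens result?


'haaacbb' has 7 characters.
Chunking with max size 2:
  Chunk 1: 'ha' (positions 0-1)
  Chunk 2: 'aa' (positions 2-3)
  Chunk 3: 'cb' (positions 4-5)
  Chunk 4: 'b' (positions 6-6)
Total chunks: ceil(7 / 2) = 4

4


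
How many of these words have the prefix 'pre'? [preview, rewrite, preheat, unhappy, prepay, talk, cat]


Checking each word for prefix 'pre':
  'preview' -> YES, starts with 'pre' (count: 1)
  'rewrite' -> no (count: 1)
  'preheat' -> YES, starts with 'pre' (count: 2)
  'unhappy' -> no (count: 2)
  'prepay' -> YES, starts with 'pre' (count: 3)
  'talk' -> no (count: 3)
  'cat' -> no (count: 3)
Total with prefix 'pre': 3

3


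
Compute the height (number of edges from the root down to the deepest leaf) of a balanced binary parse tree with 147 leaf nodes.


In a balanced binary tree with n leaves the deepest leaf is ceil(log2(n)) edges below the root.
log2(147) = 7.1997
ceil(7.1997) = 8
height (edges) = 8

8


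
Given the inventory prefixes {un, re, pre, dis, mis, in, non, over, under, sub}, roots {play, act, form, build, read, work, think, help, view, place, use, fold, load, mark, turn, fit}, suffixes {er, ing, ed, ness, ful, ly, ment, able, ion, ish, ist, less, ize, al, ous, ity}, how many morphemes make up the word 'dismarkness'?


Segmenting 'dismarkness' against the inventory:
  'dis' -> prefix (morpheme 1)
  'mark' -> root (morpheme 2)
  'ness' -> suffix (morpheme 3)
Total morphemes: 3

3


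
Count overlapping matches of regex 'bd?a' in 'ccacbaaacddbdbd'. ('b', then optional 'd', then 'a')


Pattern: bd?a means 'b', then optional 'd', then 'a'.
Scanning 'ccacbaaacddbdbd' position-by-position:
  Pos 0: window 'cca' -> no
  Pos 1: window 'cac' -> no
  Pos 2: window 'acb' -> no
  Pos 3: window 'cba' -> no
  Pos 4: window 'baa' -> MATCH
  Pos 5: window 'aaa' -> no
  Pos 6: window 'aac' -> no
  Pos 7: window 'acd' -> no
  Pos 8: window 'cdd' -> no
  Pos 9: window 'ddb' -> no
  Pos 10: window 'dbd' -> no
  Pos 11: window 'bdb' -> no
  Pos 12: window 'dbd' -> no
  Pos 13: window 'bd' -> no
  Pos 14: window 'd' -> no
Total matches: 1

1


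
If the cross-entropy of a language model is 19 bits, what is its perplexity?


Perplexity formula: PP = 2^H
H = 19
PP = 2^19
PP = 2^19 = 524288

524288


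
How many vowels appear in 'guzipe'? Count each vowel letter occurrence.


Scanning each character of 'guzipe':
  Position 1: 'g' -> consonant (running count: 0)
  Position 2: 'u' -> vowel (running count: 1)
  Position 3: 'z' -> consonant (running count: 1)
  Position 4: 'i' -> vowel (running count: 2)
  Position 5: 'p' -> consonant (running count: 2)
  Position 6: 'e' -> vowel (running count: 3)
Total vowels: 3

3


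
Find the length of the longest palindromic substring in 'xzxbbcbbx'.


Scanning 'xzxbbcbbx' for palindromic substrings.
Substring at positions 2-8: 'xbbcbbx'.
Check: reverse('xbbcbbx') = 'xbbcbbx' -> palindrome confirmed.
Neighbouring characters ('z' / '-') break symmetry, so it cannot extend further.
No longer palindromic substring exists; longest length = 7

7


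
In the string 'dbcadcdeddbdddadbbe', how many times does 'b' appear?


Scanning 'dbcadcdeddbdddadbbe' for 'b':
  Position 1: 'b' -> MATCH (count: 1)
  Position 10: 'b' -> MATCH (count: 2)
  Position 16: 'b' -> MATCH (count: 3)
  Position 17: 'b' -> MATCH (count: 4)
Total occurrences of 'b': 4

4


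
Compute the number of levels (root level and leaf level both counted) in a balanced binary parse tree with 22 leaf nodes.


In a balanced binary tree with n leaves the deepest leaf is ceil(log2(n)) edges below the root,
so counting node levels inclusive of root and leaves gives ceil(log2(n)) + 1 levels.
log2(22) = 4.4594
ceil(4.4594) = 5
levels = 5 + 1 = 6

6


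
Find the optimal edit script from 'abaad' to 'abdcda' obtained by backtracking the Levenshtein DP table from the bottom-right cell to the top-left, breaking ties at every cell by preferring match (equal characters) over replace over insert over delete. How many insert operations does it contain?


Edit distance = 3. Backtracking from cell (5, 6) with preference match > replace > insert > delete,
then listing the resulting alignment 'abaad' -> 'abdcda' left to right:
  Step 1: keep 'a'
  Step 2: keep 'b'
  Step 3: replace a->d
  Step 4: replace a->c
  Step 5: keep 'd'
  Step 6: insert 'a' [insertion #1]
Total insertions: 1

1


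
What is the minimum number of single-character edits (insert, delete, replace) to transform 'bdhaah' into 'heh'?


Building DP table for s1='bdhaah' (len 6) and s2='heh' (len 3):
       h  e  h
    0  1  2  3
  b 1  1  2  3
  d 2  2  2  3
  h 3  2  3  2
  a 4  3  3  3
  a 5  4  4  4
  h 6  5  5  4
Edit distance = dp[6][3] = 4

4


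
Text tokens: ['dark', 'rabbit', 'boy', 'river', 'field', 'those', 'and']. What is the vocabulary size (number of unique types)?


Listing all tokens and tracking unique types:
  Token 1: 'dark' -> NEW (unique so far: 1)
  Token 2: 'rabbit' -> NEW (unique so far: 2)
  Token 3: 'boy' -> NEW (unique so far: 3)
  Token 4: 'river' -> NEW (unique so far: 4)
  Token 5: 'field' -> NEW (unique so far: 5)
  Token 6: 'those' -> NEW (unique so far: 6)
  Token 7: 'and' -> NEW (unique so far: 7)
Unique types: ('and', 'boy', 'dark', 'field', 'rabbit', 'river', 'those')
Vocabulary size: 7

7


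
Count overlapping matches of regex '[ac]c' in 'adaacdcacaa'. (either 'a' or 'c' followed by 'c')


Pattern: [ac]c means either 'a' or 'c' followed by 'c'.
Scanning 'adaacdcacaa' position-by-position:
  Pos 0: window 'ad' -> no
  Pos 1: window 'da' -> no
  Pos 2: window 'aa' -> no
  Pos 3: window 'ac' -> MATCH
  Pos 4: window 'cd' -> no
  Pos 5: window 'dc' -> no
  Pos 6: window 'ca' -> no
  Pos 7: window 'ac' -> MATCH
  Pos 8: window 'ca' -> no
  Pos 9: window 'aa' -> no
  Pos 10: window 'a' -> no
Total matches: 2

2


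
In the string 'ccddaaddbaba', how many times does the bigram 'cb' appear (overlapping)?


Scanning 'ccddaaddbaba' for bigram 'cb':
  Position 0: 'cc' -> no
  Position 1: 'cd' -> no
  Position 2: 'dd' -> no
  Position 3: 'da' -> no
  Position 4: 'aa' -> no
  Position 5: 'ad' -> no
  Position 6: 'dd' -> no
  Position 7: 'db' -> no
  Position 8: 'ba' -> no
  Position 9: 'ab' -> no
  Position 10: 'ba' -> no
Total matches: 0

0


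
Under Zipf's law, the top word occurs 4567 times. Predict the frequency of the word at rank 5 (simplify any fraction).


Zipf's law: freq(rank) = f1 / rank
f1 = 4567, rank = 5
freq = 4567 / 5
GCD(4567, 5) = 1
Simplified: 4567/5

4567/5


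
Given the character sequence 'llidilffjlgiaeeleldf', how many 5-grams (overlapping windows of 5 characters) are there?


String 'llidilffjlgiaeeleldf' has length L = 20.
Number of overlapping n-grams = L - n + 1
Substituting: 20 - 5 + 1 = 16

16


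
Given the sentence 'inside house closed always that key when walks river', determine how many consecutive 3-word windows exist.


Word trigrams from [9] words:
  Trigram 1: (inside house closed)
  Trigram 2: (house closed always)
  Trigram 3: (closed always that)
  Trigram 4: (always that key)
  Trigram 5: (that key when)
  Trigram 6: (key when walks)
  Trigram 7: (when walks river)
Total word trigrams: 9 - 2 = 7

7


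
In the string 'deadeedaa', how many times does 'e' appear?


Scanning 'deadeedaa' for 'e':
  Position 1: 'e' -> MATCH (count: 1)
  Position 4: 'e' -> MATCH (count: 2)
  Position 5: 'e' -> MATCH (count: 3)
Total occurrences of 'e': 3

3


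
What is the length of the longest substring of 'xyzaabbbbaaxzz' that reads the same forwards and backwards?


Scanning 'xyzaabbbbaaxzz' for palindromic substrings.
Substring at positions 3-10: 'aabbbbaa'.
Check: reverse('aabbbbaa') = 'aabbbbaa' -> palindrome confirmed.
Neighbouring characters ('z' / 'x') break symmetry, so it cannot extend further.
No longer palindromic substring exists; longest length = 8

8


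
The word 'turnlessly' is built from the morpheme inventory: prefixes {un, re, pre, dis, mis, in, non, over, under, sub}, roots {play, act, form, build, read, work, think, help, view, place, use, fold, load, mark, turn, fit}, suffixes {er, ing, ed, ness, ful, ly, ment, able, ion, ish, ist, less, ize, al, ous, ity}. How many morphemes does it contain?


Segmenting 'turnlessly' against the inventory:
  'turn' -> root (morpheme 1)
  'less' -> suffix (morpheme 2)
  'ly' -> suffix (morpheme 3)
Total morphemes: 3

3


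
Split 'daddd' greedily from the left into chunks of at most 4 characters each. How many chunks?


'daddd' has 5 characters.
Chunking with max size 4:
  Chunk 1: 'dadd' (positions 0-3)
  Chunk 2: 'd' (positions 4-4)
Total chunks: ceil(5 / 4) = 2

2


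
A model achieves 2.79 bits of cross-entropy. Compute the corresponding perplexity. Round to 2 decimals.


Perplexity formula: PP = 2^H
H = 2.79
PP = 2^2.79
Decompose: 2^2.79 = 2^2 * 2^0.79
2^2 = 4, 2^0.79 ~ 1.7290745
PP ~ 4 * 1.7290745 = 6.9162980
Rounded to 2 decimals: 6.92

6.92


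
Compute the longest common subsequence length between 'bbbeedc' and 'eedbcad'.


DP table for LCS of 'bbbeedc' and 'eedbcad':
       e  e  d  b  c  a  d
    0  0  0  0  0  0  0  0
  b 0  0  0  0  1  1  1  1
  b 0  0  0  0  1  1  1  1
  b 0  0  0  0  1  1  1  1
  e 0  1  1  1  1  1  1  1
  e 0  1  2  2  2  2  2  2
  d 0  1  2  3  3  3  3  3
  c 0  1  2  3  3  4  4  4
LCS: 'eedc'
LCS length = 4

4


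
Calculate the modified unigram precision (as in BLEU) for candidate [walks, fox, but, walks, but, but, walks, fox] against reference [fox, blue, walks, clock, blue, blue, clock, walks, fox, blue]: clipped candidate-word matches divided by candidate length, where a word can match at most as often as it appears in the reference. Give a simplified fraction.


Reference word counts: {'blue': 4, 'clock': 2, 'fox': 2, 'walks': 2}
Checking each candidate word (with clipping):
  'walks' -> in reference (ref count 2, used 1/2) -> match (matches: 1)
  'fox' -> in reference (ref count 2, used 1/2) -> match (matches: 2)
  'but' -> not in reference -> no match (matches: 2)
  'walks' -> in reference (ref count 2, used 2/2) -> match (matches: 3)
  'but' -> not in reference -> no match (matches: 3)
  'but' -> not in reference -> no match (matches: 3)
  'walks' -> ref count 2 already used up (2/2) -> clipped, no match (matches: 3)
  'fox' -> in reference (ref count 2, used 2/2) -> match (matches: 4)
Clipped matches: 4, Candidate length: 8
Precision = 4/8 = 1/2

1/2


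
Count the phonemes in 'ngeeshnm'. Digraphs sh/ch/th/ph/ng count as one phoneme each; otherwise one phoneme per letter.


Parsing 'ngeeshnm' greedily, digraphs first:
  'ng' -> digraph (1 consonant phoneme) (phonemes so far: 1)
  'e' -> vowel phoneme (phonemes so far: 2)
  'e' -> vowel phoneme (phonemes so far: 3)
  'sh' -> digraph (1 consonant phoneme) (phonemes so far: 4)
  'n' -> consonant phoneme (phonemes so far: 5)
  'm' -> consonant phoneme (phonemes so far: 6)
Total phonemes: 6

6


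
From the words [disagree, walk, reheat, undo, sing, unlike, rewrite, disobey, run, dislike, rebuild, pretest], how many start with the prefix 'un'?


Checking each word for prefix 'un':
  'disagree' -> no (count: 0)
  'walk' -> no (count: 0)
  'reheat' -> no (count: 0)
  'undo' -> YES, starts with 'un' (count: 1)
  'sing' -> no (count: 1)
  'unlike' -> YES, starts with 'un' (count: 2)
  'rewrite' -> no (count: 2)
  'disobey' -> no (count: 2)
  'run' -> no (count: 2)
  'dislike' -> no (count: 2)
  'rebuild' -> no (count: 2)
  'pretest' -> no (count: 2)
Total with prefix 'un': 2

2


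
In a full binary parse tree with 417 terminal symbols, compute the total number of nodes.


Leaf nodes (terminals): 417
Internal nodes = n - 1 = 417 - 1 = 416
Total = leaves + internal = 417 + 416 = 833

833


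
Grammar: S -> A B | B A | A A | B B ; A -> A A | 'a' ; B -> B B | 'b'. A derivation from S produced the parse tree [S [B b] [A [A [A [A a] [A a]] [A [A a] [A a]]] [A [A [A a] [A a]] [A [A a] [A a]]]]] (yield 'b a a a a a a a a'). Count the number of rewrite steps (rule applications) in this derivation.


Every bracketed nonterminal node [X ...] in the tree is produced by exactly one rule application.
Reading the tree off as a leftmost derivation:
  Step 1: S  =>  B A   (applied S -> B A)
  Step 2: B A  =>  b A   (applied B -> b)
  Step 3: b A  =>  b A A   (applied A -> A A)
  Step 4: b A A  =>  b A A A   (applied A -> A A)
  Step 5: b A A A  =>  b A A A A   (applied A -> A A)
  Step 6: b A A A A  =>  b a A A A   (applied A -> a)
  Step 7: b a A A A  =>  b a a A A   (applied A -> a)
  Step 8: b a a A A  =>  b a a A A A   (applied A -> A A)
  Step 9: b a a A A A  =>  b a a a A A   (applied A -> a)
  Step 10: b a a a A A  =>  b a a a a A   (applied A -> a)
  Step 11: b a a a a A  =>  b a a a a A A   (applied A -> A A)
  Step 12: b a a a a A A  =>  b a a a a A A A   (applied A -> A A)
  Step 13: b a a a a A A A  =>  b a a a a a A A   (applied A -> a)
  Step 14: b a a a a a A A  =>  b a a a a a a A   (applied A -> a)
  Step 15: b a a a a a a A  =>  b a a a a a a A A   (applied A -> A A)
  Step 16: b a a a a a a A A  =>  b a a a a a a a A   (applied A -> a)
  Step 17: b a a a a a a a A  =>  b a a a a a a a a   (applied A -> a)
Final yield: b a a a a a a a a
Total rewrite steps: 17

17


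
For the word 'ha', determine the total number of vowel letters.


Scanning each character of 'ha':
  Position 1: 'h' -> consonant (running count: 0)
  Position 2: 'a' -> vowel (running count: 1)
Total vowels: 1

1


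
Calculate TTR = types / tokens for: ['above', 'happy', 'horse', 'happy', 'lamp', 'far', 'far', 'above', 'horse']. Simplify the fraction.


Tokens: 9
Unique types: ('above', 'far', 'happy', 'horse', 'lamp') = 5
TTR = 5/9
Already in lowest terms.

5/9


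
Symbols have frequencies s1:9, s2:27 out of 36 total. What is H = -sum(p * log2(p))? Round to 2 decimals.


Computing entropy H = -sum(p_i * log2(p_i)):
  s1: p = 9/36 = 0.2500, -p*log2(p) = 0.5000
  s2: p = 27/36 = 0.7500, -p*log2(p) = 0.3113
H = sum of terms = 0.8113
Rounded to 2 decimals: 0.81

0.81


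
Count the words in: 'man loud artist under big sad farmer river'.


Counting words by splitting on spaces:
  Word 1: 'man'
  Word 2: 'loud'
  Word 3: 'artist'
  Word 4: 'under'
  Word 5: 'big'
  Word 6: 'sad'
  Word 7: 'farmer'
  Word 8: 'river'
Total words: 8

8


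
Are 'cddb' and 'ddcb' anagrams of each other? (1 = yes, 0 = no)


Sort characters of 'cddb': 'bcdd'
Sort characters of 'ddcb': 'bcdd'
Sorted forms match -> they ARE anagrams
Result: 1

1


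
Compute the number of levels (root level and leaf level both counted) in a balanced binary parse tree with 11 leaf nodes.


In a balanced binary tree with n leaves the deepest leaf is ceil(log2(n)) edges below the root,
so counting node levels inclusive of root and leaves gives ceil(log2(n)) + 1 levels.
log2(11) = 3.4594
ceil(3.4594) = 4
levels = 4 + 1 = 5

5


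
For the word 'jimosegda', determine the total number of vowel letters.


Scanning each character of 'jimosegda':
  Position 1: 'j' -> consonant (running count: 0)
  Position 2: 'i' -> vowel (running count: 1)
  Position 3: 'm' -> consonant (running count: 1)
  Position 4: 'o' -> vowel (running count: 2)
  Position 5: 's' -> consonant (running count: 2)
  Position 6: 'e' -> vowel (running count: 3)
  Position 7: 'g' -> consonant (running count: 3)
  Position 8: 'd' -> consonant (running count: 3)
  Position 9: 'a' -> vowel (running count: 4)
Total vowels: 4

4


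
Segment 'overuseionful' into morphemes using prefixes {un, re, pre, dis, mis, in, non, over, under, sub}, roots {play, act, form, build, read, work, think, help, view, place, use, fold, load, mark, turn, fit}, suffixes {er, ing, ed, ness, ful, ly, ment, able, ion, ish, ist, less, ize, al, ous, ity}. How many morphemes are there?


Segmenting 'overuseionful' against the inventory:
  'over' -> prefix (morpheme 1)
  'use' -> root (morpheme 2)
  'ion' -> suffix (morpheme 3)
  'ful' -> suffix (morpheme 4)
Total morphemes: 4

4


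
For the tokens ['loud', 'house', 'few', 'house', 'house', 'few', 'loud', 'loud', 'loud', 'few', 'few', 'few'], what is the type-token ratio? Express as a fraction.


Tokens: 12
Unique types: ('few', 'house', 'loud') = 3
TTR = 3/12
Simplify: divide both by 3 -> 1/4
TTR = 1/4

1/4


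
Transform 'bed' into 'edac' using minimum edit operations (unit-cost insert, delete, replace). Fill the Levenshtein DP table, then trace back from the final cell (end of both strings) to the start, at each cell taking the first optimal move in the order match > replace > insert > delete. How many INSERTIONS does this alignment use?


Edit distance = 3. Backtracking from cell (3, 4) with preference match > replace > insert > delete,
then listing the resulting alignment 'bed' -> 'edac' left to right:
  Step 1: delete 'b'
  Step 2: keep 'e'
  Step 3: keep 'd'
  Step 4: insert 'a' [insertion #1]
  Step 5: insert 'c' [insertion #2]
Total insertions: 2

2


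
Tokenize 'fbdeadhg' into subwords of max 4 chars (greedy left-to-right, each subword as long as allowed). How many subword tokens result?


'fbdeadhg' has 8 characters.
Chunking with max size 4:
  Chunk 1: 'fbde' (positions 0-3)
  Chunk 2: 'adhg' (positions 4-7)
Total chunks: ceil(8 / 4) = 2

2


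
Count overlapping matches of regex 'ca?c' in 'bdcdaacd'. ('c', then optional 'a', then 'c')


Pattern: ca?c means 'c', then optional 'a', then 'c'.
Scanning 'bdcdaacd' position-by-position:
  Pos 0: window 'bdc' -> no
  Pos 1: window 'dcd' -> no
  Pos 2: window 'cda' -> no
  Pos 3: window 'daa' -> no
  Pos 4: window 'aac' -> no
  Pos 5: window 'acd' -> no
  Pos 6: window 'cd' -> no
  Pos 7: window 'd' -> no
Total matches: 0

0


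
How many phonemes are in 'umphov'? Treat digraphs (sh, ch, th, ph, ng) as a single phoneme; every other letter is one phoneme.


Parsing 'umphov' greedily, digraphs first:
  'u' -> vowel phoneme (phonemes so far: 1)
  'm' -> consonant phoneme (phonemes so far: 2)
  'ph' -> digraph (1 consonant phoneme) (phonemes so far: 3)
  'o' -> vowel phoneme (phonemes so far: 4)
  'v' -> consonant phoneme (phonemes so far: 5)
Total phonemes: 5

5


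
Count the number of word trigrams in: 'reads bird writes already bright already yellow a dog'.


Word trigrams from [9] words:
  Trigram 1: (reads bird writes)
  Trigram 2: (bird writes already)
  Trigram 3: (writes already bright)
  Trigram 4: (already bright already)
  Trigram 5: (bright already yellow)
  Trigram 6: (already yellow a)
  Trigram 7: (yellow a dog)
Total word trigrams: 9 - 2 = 7

7


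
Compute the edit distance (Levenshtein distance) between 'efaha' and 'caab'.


Building DP table for s1='efaha' (len 5) and s2='caab' (len 4):
       c  a  a  b
    0  1  2  3  4
  e 1  1  2  3  4
  f 2  2  2  3  4
  a 3  3  2  2  3
  h 4  4  3  3  3
  a 5  5  4  3  4
Edit distance = dp[5][4] = 4

4


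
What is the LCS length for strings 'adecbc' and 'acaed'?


DP table for LCS of 'adecbc' and 'acaed':
       a  c  a  e  d
    0  0  0  0  0  0
  a 0  1  1  1  1  1
  d 0  1  1  1  1  2
  e 0  1  1  1  2  2
  c 0  1  2  2  2  2
  b 0  1  2  2  2  2
  c 0  1  2  2  2  2
LCS: 'ad'
LCS length = 2

2


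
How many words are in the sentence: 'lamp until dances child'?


Counting words by splitting on spaces:
  Word 1: 'lamp'
  Word 2: 'until'
  Word 3: 'dances'
  Word 4: 'child'
Total words: 4

4


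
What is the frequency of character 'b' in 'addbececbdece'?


Scanning 'addbececbdece' for 'b':
  Position 3: 'b' -> MATCH (count: 1)
  Position 8: 'b' -> MATCH (count: 2)
Total occurrences of 'b': 2

2


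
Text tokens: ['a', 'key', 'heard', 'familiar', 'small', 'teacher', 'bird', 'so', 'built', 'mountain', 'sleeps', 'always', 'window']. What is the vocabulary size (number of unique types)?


Listing all tokens and tracking unique types:
  Token 1: 'a' -> NEW (unique so far: 1)
  Token 2: 'key' -> NEW (unique so far: 2)
  Token 3: 'heard' -> NEW (unique so far: 3)
  Token 4: 'familiar' -> NEW (unique so far: 4)
  Token 5: 'small' -> NEW (unique so far: 5)
  Token 6: 'teacher' -> NEW (unique so far: 6)
  Token 7: 'bird' -> NEW (unique so far: 7)
  Token 8: 'so' -> NEW (unique so far: 8)
  Token 9: 'built' -> NEW (unique so far: 9)
  Token 10: 'mountain' -> NEW (unique so far: 10)
  Token 11: 'sleeps' -> NEW (unique so far: 11)
  Token 12: 'always' -> NEW (unique so far: 12)
  Token 13: 'window' -> NEW (unique so far: 13)
Unique types: ('a', 'always', 'bird', 'built', 'familiar', 'heard', 'key', 'mountain', 'sleeps', 'small', 'so', 'teacher', 'window')
Vocabulary size: 13

13


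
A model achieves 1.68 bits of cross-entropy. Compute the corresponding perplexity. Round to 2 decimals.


Perplexity formula: PP = 2^H
H = 1.68
PP = 2^1.68
Decompose: 2^1.68 = 2^1 * 2^0.68
2^1 = 2, 2^0.68 ~ 1.6021398
PP ~ 2 * 1.6021398 = 3.2042796
Rounded to 2 decimals: 3.20

3.20


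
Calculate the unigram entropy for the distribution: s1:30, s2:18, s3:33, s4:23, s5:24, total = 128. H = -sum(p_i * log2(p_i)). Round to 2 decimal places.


Computing entropy H = -sum(p_i * log2(p_i)):
  s1: p = 30/128 = 0.2344, -p*log2(p) = 0.4906
  s2: p = 18/128 = 0.1406, -p*log2(p) = 0.3980
  s3: p = 33/128 = 0.2578, -p*log2(p) = 0.5042
  s4: p = 23/128 = 0.1797, -p*log2(p) = 0.4450
  s5: p = 24/128 = 0.1875, -p*log2(p) = 0.4528
H = sum of terms = 2.2906
Rounded to 2 decimals: 2.29

2.29


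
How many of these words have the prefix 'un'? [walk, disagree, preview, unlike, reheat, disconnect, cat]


Checking each word for prefix 'un':
  'walk' -> no (count: 0)
  'disagree' -> no (count: 0)
  'preview' -> no (count: 0)
  'unlike' -> YES, starts with 'un' (count: 1)
  'reheat' -> no (count: 1)
  'disconnect' -> no (count: 1)
  'cat' -> no (count: 1)
Total with prefix 'un': 1

1


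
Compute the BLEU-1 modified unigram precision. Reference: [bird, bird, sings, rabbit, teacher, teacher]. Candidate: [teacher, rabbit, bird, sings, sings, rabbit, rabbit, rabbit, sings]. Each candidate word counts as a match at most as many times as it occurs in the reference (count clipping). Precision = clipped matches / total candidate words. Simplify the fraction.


Reference word counts: {'bird': 2, 'rabbit': 1, 'sings': 1, 'teacher': 2}
Checking each candidate word (with clipping):
  'teacher' -> in reference (ref count 2, used 1/2) -> match (matches: 1)
  'rabbit' -> in reference (ref count 1, used 1/1) -> match (matches: 2)
  'bird' -> in reference (ref count 2, used 1/2) -> match (matches: 3)
  'sings' -> in reference (ref count 1, used 1/1) -> match (matches: 4)
  'sings' -> ref count 1 already used up (1/1) -> clipped, no match (matches: 4)
  'rabbit' -> ref count 1 already used up (1/1) -> clipped, no match (matches: 4)
  'rabbit' -> ref count 1 already used up (1/1) -> clipped, no match (matches: 4)
  'rabbit' -> ref count 1 already used up (1/1) -> clipped, no match (matches: 4)
  'sings' -> ref count 1 already used up (1/1) -> clipped, no match (matches: 4)
Clipped matches: 4, Candidate length: 9
Precision = 4/9

4/9


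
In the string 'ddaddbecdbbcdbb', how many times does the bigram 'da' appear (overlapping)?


Scanning 'ddaddbecdbbcdbb' for bigram 'da':
  Position 0: 'dd' -> no
  Position 1: 'da' -> MATCH
  Position 2: 'ad' -> no
  Position 3: 'dd' -> no
  Position 4: 'db' -> no
  Position 5: 'be' -> no
  Position 6: 'ec' -> no
  Position 7: 'cd' -> no
  Position 8: 'db' -> no
  Position 9: 'bb' -> no
  Position 10: 'bc' -> no
  Position 11: 'cd' -> no
  Position 12: 'db' -> no
  Position 13: 'bb' -> no
Total matches: 1

1


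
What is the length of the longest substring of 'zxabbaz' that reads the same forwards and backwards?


Scanning 'zxabbaz' for palindromic substrings.
Substring at positions 2-5: 'abba'.
Check: reverse('abba') = 'abba' -> palindrome confirmed.
Neighbouring characters ('x' / 'z') break symmetry, so it cannot extend further.
No longer palindromic substring exists; longest length = 4

4


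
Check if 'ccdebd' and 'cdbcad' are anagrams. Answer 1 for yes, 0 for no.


Sort characters of 'ccdebd': 'bccdde'
Sort characters of 'cdbcad': 'abccdd'
Sorted forms differ -> they are NOT anagrams
Result: 0

0


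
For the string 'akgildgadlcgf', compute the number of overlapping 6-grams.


String 'akgildgadlcgf' has length L = 13.
Number of overlapping n-grams = L - n + 1
Substituting: 13 - 6 + 1 = 8

8


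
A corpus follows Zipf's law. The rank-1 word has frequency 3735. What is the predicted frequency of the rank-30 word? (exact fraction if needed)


Zipf's law: freq(rank) = f1 / rank
f1 = 3735, rank = 30
freq = 3735 / 30
GCD(3735, 30) = 15
Simplified: 249/2

249/2


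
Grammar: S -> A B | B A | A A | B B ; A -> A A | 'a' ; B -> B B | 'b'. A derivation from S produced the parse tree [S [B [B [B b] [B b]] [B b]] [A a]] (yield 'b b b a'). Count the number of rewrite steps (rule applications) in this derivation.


Every bracketed nonterminal node [X ...] in the tree is produced by exactly one rule application.
Reading the tree off as a leftmost derivation:
  Step 1: S  =>  B A   (applied S -> B A)
  Step 2: B A  =>  B B A   (applied B -> B B)
  Step 3: B B A  =>  B B B A   (applied B -> B B)
  Step 4: B B B A  =>  b B B A   (applied B -> b)
  Step 5: b B B A  =>  b b B A   (applied B -> b)
  Step 6: b b B A  =>  b b b A   (applied B -> b)
  Step 7: b b b A  =>  b b b a   (applied A -> a)
Final yield: b b b a
Total rewrite steps: 7

7


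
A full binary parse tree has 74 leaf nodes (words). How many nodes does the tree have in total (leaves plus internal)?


Leaf nodes (terminals): 74
Internal nodes = n - 1 = 74 - 1 = 73
Total = leaves + internal = 74 + 73 = 147

147


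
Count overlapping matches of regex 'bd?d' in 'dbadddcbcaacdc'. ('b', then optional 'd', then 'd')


Pattern: bd?d means 'b', then optional 'd', then 'd'.
Scanning 'dbadddcbcaacdc' position-by-position:
  Pos 0: window 'dba' -> no
  Pos 1: window 'bad' -> no
  Pos 2: window 'add' -> no
  Pos 3: window 'ddd' -> no
  Pos 4: window 'ddc' -> no
  Pos 5: window 'dcb' -> no
  Pos 6: window 'cbc' -> no
  Pos 7: window 'bca' -> no
  Pos 8: window 'caa' -> no
  Pos 9: window 'aac' -> no
  Pos 10: window 'acd' -> no
  Pos 11: window 'cdc' -> no
  Pos 12: window 'dc' -> no
  Pos 13: window 'c' -> no
Total matches: 0

0


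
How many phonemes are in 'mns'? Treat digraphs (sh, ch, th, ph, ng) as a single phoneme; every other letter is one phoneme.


Parsing 'mns' greedily, digraphs first:
  'm' -> consonant phoneme (phonemes so far: 1)
  'n' -> consonant phoneme (phonemes so far: 2)
  's' -> consonant phoneme (phonemes so far: 3)
Total phonemes: 3

3


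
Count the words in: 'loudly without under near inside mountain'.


Counting words by splitting on spaces:
  Word 1: 'loudly'
  Word 2: 'without'
  Word 3: 'under'
  Word 4: 'near'
  Word 5: 'inside'
  Word 6: 'mountain'
Total words: 6

6


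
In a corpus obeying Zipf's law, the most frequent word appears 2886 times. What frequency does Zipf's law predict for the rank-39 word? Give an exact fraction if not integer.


Zipf's law: freq(rank) = f1 / rank
f1 = 2886, rank = 39
freq = 2886 / 39
= 74

74


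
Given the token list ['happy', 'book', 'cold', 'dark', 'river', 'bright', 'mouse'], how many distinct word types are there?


Listing all tokens and tracking unique types:
  Token 1: 'happy' -> NEW (unique so far: 1)
  Token 2: 'book' -> NEW (unique so far: 2)
  Token 3: 'cold' -> NEW (unique so far: 3)
  Token 4: 'dark' -> NEW (unique so far: 4)
  Token 5: 'river' -> NEW (unique so far: 5)
  Token 6: 'bright' -> NEW (unique so far: 6)
  Token 7: 'mouse' -> NEW (unique so far: 7)
Unique types: ('book', 'bright', 'cold', 'dark', 'happy', 'mouse', 'river')
Vocabulary size: 7

7


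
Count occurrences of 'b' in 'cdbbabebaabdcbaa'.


Scanning 'cdbbabebaabdcbaa' for 'b':
  Position 2: 'b' -> MATCH (count: 1)
  Position 3: 'b' -> MATCH (count: 2)
  Position 5: 'b' -> MATCH (count: 3)
  Position 7: 'b' -> MATCH (count: 4)
  Position 10: 'b' -> MATCH (count: 5)
  Position 13: 'b' -> MATCH (count: 6)
Total occurrences of 'b': 6

6


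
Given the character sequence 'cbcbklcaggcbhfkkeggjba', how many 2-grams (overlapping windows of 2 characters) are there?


String 'cbcbklcaggcbhfkkeggjba' has length L = 22.
Number of overlapping n-grams = L - n + 1
Substituting: 22 - 2 + 1 = 21

21


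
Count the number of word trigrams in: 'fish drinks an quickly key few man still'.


Word trigrams from [8] words:
  Trigram 1: (fish drinks an)
  Trigram 2: (drinks an quickly)
  Trigram 3: (an quickly key)
  Trigram 4: (quickly key few)
  Trigram 5: (key few man)
  Trigram 6: (few man still)
Total word trigrams: 8 - 2 = 6

6


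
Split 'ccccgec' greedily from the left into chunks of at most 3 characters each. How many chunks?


'ccccgec' has 7 characters.
Chunking with max size 3:
  Chunk 1: 'ccc' (positions 0-2)
  Chunk 2: 'cge' (positions 3-5)
  Chunk 3: 'c' (positions 6-6)
Total chunks: ceil(7 / 3) = 3

3


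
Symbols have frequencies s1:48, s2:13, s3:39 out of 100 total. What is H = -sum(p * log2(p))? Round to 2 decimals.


Computing entropy H = -sum(p_i * log2(p_i)):
  s1: p = 48/100 = 0.4800, -p*log2(p) = 0.5083
  s2: p = 13/100 = 0.1300, -p*log2(p) = 0.3826
  s3: p = 39/100 = 0.3900, -p*log2(p) = 0.5298
H = sum of terms = 1.4207
Rounded to 2 decimals: 1.42

1.42


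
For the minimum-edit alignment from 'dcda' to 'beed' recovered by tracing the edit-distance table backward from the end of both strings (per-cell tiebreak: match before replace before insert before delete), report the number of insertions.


Edit distance = 4. Backtracking from cell (4, 4) with preference match > replace > insert > delete,
then listing the resulting alignment 'dcda' -> 'beed' left to right:
  Step 1: replace d->b
  Step 2: replace c->e
  Step 3: replace d->e
  Step 4: replace a->d
Total insertions: 0

0


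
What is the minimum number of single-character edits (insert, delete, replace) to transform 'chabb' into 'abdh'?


Building DP table for s1='chabb' (len 5) and s2='abdh' (len 4):
       a  b  d  h
    0  1  2  3  4
  c 1  1  2  3  4
  h 2  2  2  3  3
  a 3  2  3  3  4
  b 4  3  2  3  4
  b 5  4  3  3  4
Edit distance = dp[5][4] = 4

4


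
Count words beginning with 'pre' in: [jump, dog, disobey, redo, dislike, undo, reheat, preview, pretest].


Checking each word for prefix 'pre':
  'jump' -> no (count: 0)
  'dog' -> no (count: 0)
  'disobey' -> no (count: 0)
  'redo' -> no (count: 0)
  'dislike' -> no (count: 0)
  'undo' -> no (count: 0)
  'reheat' -> no (count: 0)
  'preview' -> YES, starts with 'pre' (count: 1)
  'pretest' -> YES, starts with 'pre' (count: 2)
Total with prefix 'pre': 2

2


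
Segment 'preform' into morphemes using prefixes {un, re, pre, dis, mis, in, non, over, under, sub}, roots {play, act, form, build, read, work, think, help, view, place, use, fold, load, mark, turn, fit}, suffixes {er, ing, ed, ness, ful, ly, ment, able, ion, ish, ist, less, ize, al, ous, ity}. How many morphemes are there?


Segmenting 'preform' against the inventory:
  'pre' -> prefix (morpheme 1)
  'form' -> root (morpheme 2)
Total morphemes: 2

2


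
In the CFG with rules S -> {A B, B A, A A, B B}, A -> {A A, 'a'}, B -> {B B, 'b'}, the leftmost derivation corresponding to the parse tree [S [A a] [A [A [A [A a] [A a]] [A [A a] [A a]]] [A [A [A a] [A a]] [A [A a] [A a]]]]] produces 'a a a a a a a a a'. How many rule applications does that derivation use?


Every bracketed nonterminal node [X ...] in the tree is produced by exactly one rule application.
Reading the tree off as a leftmost derivation:
  Step 1: S  =>  A A   (applied S -> A A)
  Step 2: A A  =>  a A   (applied A -> a)
  Step 3: a A  =>  a A A   (applied A -> A A)
  Step 4: a A A  =>  a A A A   (applied A -> A A)
  Step 5: a A A A  =>  a A A A A   (applied A -> A A)
  Step 6: a A A A A  =>  a a A A A   (applied A -> a)
  Step 7: a a A A A  =>  a a a A A   (applied A -> a)
  Step 8: a a a A A  =>  a a a A A A   (applied A -> A A)
  Step 9: a a a A A A  =>  a a a a A A   (applied A -> a)
  Step 10: a a a a A A  =>  a a a a a A   (applied A -> a)
  Step 11: a a a a a A  =>  a a a a a A A   (applied A -> A A)
  Step 12: a a a a a A A  =>  a a a a a A A A   (applied A -> A A)
  Step 13: a a a a a A A A  =>  a a a a a a A A   (applied A -> a)
  Step 14: a a a a a a A A  =>  a a a a a a a A   (applied A -> a)
  Step 15: a a a a a a a A  =>  a a a a a a a A A   (applied A -> A A)
  Step 16: a a a a a a a A A  =>  a a a a a a a a A   (applied A -> a)
  Step 17: a a a a a a a a A  =>  a a a a a a a a a   (applied A -> a)
Final yield: a a a a a a a a a
Total rewrite steps: 17

17


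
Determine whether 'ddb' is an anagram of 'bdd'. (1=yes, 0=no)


Sort characters of 'ddb': 'bdd'
Sort characters of 'bdd': 'bdd'
Sorted forms match -> they ARE anagrams
Result: 1

1


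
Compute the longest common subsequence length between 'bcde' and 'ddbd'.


DP table for LCS of 'bcde' and 'ddbd':
       d  d  b  d
    0  0  0  0  0
  b 0  0  0  1  1
  c 0  0  0  1  1
  d 0  1  1  1  2
  e 0  1  1  1  2
LCS: 'bd'
LCS length = 2

2


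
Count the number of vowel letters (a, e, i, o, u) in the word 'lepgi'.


Scanning each character of 'lepgi':
  Position 1: 'l' -> consonant (running count: 0)
  Position 2: 'e' -> vowel (running count: 1)
  Position 3: 'p' -> consonant (running count: 1)
  Position 4: 'g' -> consonant (running count: 1)
  Position 5: 'i' -> vowel (running count: 2)
Total vowels: 2

2


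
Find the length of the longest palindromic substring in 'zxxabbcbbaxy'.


Scanning 'zxxabbcbbaxy' for palindromic substrings.
Substring at positions 2-10: 'xabbcbbax'.
Check: reverse('xabbcbbax') = 'xabbcbbax' -> palindrome confirmed.
Neighbouring characters ('x' / 'y') break symmetry, so it cannot extend further.
No longer palindromic substring exists; longest length = 9

9


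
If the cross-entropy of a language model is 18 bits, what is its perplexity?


Perplexity formula: PP = 2^H
H = 18
PP = 2^18
PP = 2^18 = 262144

262144


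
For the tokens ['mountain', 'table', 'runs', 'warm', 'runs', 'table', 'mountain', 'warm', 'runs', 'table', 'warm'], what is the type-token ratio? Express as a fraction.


Tokens: 11
Unique types: ('mountain', 'runs', 'table', 'warm') = 4
TTR = 4/11
Already in lowest terms.

4/11


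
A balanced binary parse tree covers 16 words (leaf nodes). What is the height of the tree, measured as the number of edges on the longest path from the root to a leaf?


In a balanced binary tree with n leaves the deepest leaf is ceil(log2(n)) edges below the root.
log2(16) = 4.0000
ceil(4.0000) = 4
height (edges) = 4

4


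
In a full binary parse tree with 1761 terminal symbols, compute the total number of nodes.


Leaf nodes (terminals): 1761
Internal nodes = n - 1 = 1761 - 1 = 1760
Total = leaves + internal = 1761 + 1760 = 3521

3521


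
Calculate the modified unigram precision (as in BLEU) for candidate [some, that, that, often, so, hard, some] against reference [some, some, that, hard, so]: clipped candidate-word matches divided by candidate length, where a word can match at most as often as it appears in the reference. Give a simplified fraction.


Reference word counts: {'hard': 1, 'so': 1, 'some': 2, 'that': 1}
Checking each candidate word (with clipping):
  'some' -> in reference (ref count 2, used 1/2) -> match (matches: 1)
  'that' -> in reference (ref count 1, used 1/1) -> match (matches: 2)
  'that' -> ref count 1 already used up (1/1) -> clipped, no match (matches: 2)
  'often' -> not in reference -> no match (matches: 2)
  'so' -> in reference (ref count 1, used 1/1) -> match (matches: 3)
  'hard' -> in reference (ref count 1, used 1/1) -> match (matches: 4)
  'some' -> in reference (ref count 2, used 2/2) -> match (matches: 5)
Clipped matches: 5, Candidate length: 7
Precision = 5/7

5/7


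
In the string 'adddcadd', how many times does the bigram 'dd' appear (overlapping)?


Scanning 'adddcadd' for bigram 'dd':
  Position 0: 'ad' -> no
  Position 1: 'dd' -> MATCH
  Position 2: 'dd' -> MATCH
  Position 3: 'dc' -> no
  Position 4: 'ca' -> no
  Position 5: 'ad' -> no
  Position 6: 'dd' -> MATCH
Total matches: 3

3


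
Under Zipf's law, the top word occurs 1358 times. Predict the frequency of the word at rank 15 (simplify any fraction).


Zipf's law: freq(rank) = f1 / rank
f1 = 1358, rank = 15
freq = 1358 / 15
GCD(1358, 15) = 1
Simplified: 1358/15

1358/15
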